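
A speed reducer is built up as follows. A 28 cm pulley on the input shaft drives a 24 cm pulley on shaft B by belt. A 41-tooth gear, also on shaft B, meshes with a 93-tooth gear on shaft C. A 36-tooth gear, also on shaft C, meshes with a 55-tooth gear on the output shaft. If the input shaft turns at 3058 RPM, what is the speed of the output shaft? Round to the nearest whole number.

1029 RPM

the input shaft → shaft B (belt, 24/28): 3058 ÷ 0.85714 = 3567.7 RPM
shaft B → shaft C (gear mesh, 93/41): 3567.7 ÷ 2.2683 = 1572.8 RPM
shaft C → the output shaft (gear mesh, 55/36): 1572.8 ÷ 1.5278 = 1029.5 RPM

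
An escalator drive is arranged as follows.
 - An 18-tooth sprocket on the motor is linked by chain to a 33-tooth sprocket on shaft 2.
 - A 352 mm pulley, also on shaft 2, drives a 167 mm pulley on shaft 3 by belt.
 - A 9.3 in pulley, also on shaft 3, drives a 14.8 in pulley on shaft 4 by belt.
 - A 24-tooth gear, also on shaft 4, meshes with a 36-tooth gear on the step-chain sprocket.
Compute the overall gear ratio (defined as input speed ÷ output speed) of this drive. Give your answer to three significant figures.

2.08

Each stage contributes driven/driver: chain 33/18 = 1.8333, belt 167/352 = 0.47443, belt 14.8/9.3 = 1.5914, gear mesh 36/24 = 1.5.
Overall: 1.8333 × 0.47443 × 1.5914 × 1.5 = 2.0763.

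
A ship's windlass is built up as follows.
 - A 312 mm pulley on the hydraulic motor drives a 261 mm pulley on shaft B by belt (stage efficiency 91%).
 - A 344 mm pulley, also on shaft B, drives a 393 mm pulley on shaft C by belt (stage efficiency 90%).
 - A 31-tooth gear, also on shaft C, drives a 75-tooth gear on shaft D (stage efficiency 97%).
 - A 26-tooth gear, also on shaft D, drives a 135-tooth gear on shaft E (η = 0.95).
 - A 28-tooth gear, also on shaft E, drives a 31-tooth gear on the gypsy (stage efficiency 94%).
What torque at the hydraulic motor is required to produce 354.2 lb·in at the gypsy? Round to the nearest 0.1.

37.6 lb·in

Overall ratio R = 0.83654 × 1.1424 × 2.4194 × 5.1923 × 1.1071 = 13.292; overall efficiency η = 0.91 × 0.90 × 0.97 × 0.95 × 0.94 = 0.7094.
Input torque = output torque / (R × η) = 354.2 / (13.292 × 0.7094) = 37.563 lb·in.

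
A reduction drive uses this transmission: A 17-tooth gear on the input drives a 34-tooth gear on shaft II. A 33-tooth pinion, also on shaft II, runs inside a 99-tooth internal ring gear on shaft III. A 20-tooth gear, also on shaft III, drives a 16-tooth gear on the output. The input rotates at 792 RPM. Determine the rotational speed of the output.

gear mesh 34/17 = 2 → 792/2 = 396 RPM
internal gear 99/33 = 3 → 396/3 = 132 RPM
gear mesh 16/20 = 0.8 → 132/0.8 = 165 RPM

165 RPM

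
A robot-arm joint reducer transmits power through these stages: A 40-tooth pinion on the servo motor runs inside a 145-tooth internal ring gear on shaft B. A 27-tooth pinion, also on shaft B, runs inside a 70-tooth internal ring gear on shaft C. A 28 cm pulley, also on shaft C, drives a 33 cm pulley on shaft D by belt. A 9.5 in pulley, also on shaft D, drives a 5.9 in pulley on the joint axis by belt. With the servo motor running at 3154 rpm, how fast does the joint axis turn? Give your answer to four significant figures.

458.5 rpm

Internal gear: ratio = 145/40 = 3.625, so shaft B turns at 3154 / 3.625 = 870.07 rpm.
Internal gear: ratio = 70/27 = 2.5926, so shaft C turns at 870.07 / 2.5926 = 335.6 rpm.
Belt: ratio = 33/28 = 1.1786, so shaft D turns at 335.6 / 1.1786 = 284.75 rpm.
Belt: ratio = 5.9/9.5 = 0.62105, so the joint axis turns at 284.75 / 0.62105 = 458.5 rpm.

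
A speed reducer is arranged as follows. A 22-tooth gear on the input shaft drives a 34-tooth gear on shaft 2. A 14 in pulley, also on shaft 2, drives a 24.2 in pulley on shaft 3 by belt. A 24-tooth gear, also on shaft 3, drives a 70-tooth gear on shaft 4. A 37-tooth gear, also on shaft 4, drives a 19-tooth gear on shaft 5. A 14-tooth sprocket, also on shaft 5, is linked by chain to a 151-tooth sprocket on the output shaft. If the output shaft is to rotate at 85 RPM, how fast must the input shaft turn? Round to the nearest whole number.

3668 RPM

Overall ratio R = 1.5455 × 1.7286 × 2.9167 × 0.51351 × 10.786 = 43.155.
Required input speed = output speed × R = 85 × 43.155 = 3668.2 RPM.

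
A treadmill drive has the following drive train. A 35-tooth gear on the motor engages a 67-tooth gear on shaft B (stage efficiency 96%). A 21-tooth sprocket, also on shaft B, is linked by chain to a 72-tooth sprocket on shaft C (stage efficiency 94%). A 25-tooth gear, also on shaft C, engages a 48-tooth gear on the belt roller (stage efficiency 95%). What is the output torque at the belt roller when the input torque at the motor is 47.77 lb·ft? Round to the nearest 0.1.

gear mesh 67/35 = 1.9143 → τ = 47.77·1.9143·0.96 = 87.788 lb·ft
chain 72/21 = 3.4286 → τ = 87.788·3.4286·0.94 = 282.93 lb·ft
gear mesh 48/25 = 1.92 → τ = 282.93·1.92·0.95 = 516.06 lb·ft

516.1 lb·ft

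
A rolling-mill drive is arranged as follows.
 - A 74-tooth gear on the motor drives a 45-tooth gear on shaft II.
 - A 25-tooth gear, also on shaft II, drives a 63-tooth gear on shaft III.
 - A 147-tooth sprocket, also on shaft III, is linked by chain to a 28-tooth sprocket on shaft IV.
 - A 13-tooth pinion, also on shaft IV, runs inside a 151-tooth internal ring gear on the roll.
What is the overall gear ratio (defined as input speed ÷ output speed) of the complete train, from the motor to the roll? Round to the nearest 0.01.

3.39

Each stage contributes driven/driver: gear mesh 45/74 = 0.60811, gear mesh 63/25 = 2.52, chain 28/147 = 0.19048, internal gear 151/13 = 11.615.
Overall: 0.60811 × 2.52 × 0.19048 × 11.615 = 3.3904.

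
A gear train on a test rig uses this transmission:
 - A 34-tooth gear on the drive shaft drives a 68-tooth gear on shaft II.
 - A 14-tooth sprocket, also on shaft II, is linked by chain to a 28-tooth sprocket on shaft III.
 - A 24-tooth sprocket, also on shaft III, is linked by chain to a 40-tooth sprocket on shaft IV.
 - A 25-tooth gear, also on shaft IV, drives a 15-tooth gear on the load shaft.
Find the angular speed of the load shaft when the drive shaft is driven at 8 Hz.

Gear mesh: ratio = 68/34 = 2, so shaft II turns at 8 / 2 = 4 Hz.
Chain: ratio = 28/14 = 2, so shaft III turns at 4 / 2 = 2 Hz.
Chain: ratio = 40/24 = 1.6667, so shaft IV turns at 2 / 1.6667 = 1.2 Hz.
Gear mesh: ratio = 15/25 = 0.6, so the load shaft turns at 1.2 / 0.6 = 2 Hz.

2 Hz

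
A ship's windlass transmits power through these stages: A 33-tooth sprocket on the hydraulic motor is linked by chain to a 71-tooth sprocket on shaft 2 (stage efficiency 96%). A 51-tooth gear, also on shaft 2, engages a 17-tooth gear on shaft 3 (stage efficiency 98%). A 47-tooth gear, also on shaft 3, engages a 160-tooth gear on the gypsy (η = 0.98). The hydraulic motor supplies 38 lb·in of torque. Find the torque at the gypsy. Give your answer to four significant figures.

85.54 lb·in

chain 71/33 = 2.1515 → τ = 38·2.1515·0.96 = 78.487 lb·in
gear mesh 17/51 = 0.33333 → τ = 78.487·0.33333·0.98 = 25.639 lb·in
gear mesh 160/47 = 3.4043 → τ = 25.639·3.4043·0.98 = 85.537 lb·in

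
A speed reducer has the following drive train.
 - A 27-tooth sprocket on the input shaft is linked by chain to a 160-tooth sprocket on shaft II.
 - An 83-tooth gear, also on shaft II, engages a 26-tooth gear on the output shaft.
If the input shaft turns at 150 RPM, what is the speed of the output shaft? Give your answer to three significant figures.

Chain: ratio = 160/27 = 5.9259, so shaft II turns at 150 / 5.9259 = 25.312 RPM.
Gear mesh: ratio = 26/83 = 0.31325, so the output shaft turns at 25.312 / 0.31325 = 80.805 RPM.

80.8 RPM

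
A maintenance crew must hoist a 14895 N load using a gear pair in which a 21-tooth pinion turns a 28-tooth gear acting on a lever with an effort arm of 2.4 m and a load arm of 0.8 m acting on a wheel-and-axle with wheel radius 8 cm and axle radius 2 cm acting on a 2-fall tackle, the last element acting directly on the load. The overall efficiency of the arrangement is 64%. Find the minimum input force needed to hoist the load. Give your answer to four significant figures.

727.3 N

Gear pair MA = 28/21 = 1.3333.
Lever MA = effort arm / load arm = 2.4/0.8 = 3.
Wheel-and-axle MA = R/r = 8/2 = 4.
Block-and-tackle MA = number of supporting rope parts = 2.
Combined ideal MA = 1.3333 × 3 × 4 × 2 = 32.
Actual MA = 32 × 0.64 = 20.48.
Effort = load / actual MA = 14895 / 20.48 = 727.29 N.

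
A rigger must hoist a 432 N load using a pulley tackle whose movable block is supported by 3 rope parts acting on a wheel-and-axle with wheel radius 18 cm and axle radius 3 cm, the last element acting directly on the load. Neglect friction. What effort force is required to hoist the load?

Block-and-tackle MA = number of supporting rope parts = 3.
Wheel-and-axle MA = R/r = 18/3 = 6.
Combined ideal MA = 3 × 6 = 18.
Effort = load / MA = 432 / 18 = 24 N.

24 N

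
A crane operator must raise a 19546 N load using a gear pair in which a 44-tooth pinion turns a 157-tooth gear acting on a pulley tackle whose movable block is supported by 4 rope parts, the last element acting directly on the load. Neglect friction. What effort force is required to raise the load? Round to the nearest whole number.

Gear pair MA = 157/44 = 3.5682.
Block-and-tackle MA = number of supporting rope parts = 4.
Combined ideal MA = 3.5682 × 4 = 14.273.
Effort = load / MA = 19546 / 14.273 = 1369.5 N.

1369 N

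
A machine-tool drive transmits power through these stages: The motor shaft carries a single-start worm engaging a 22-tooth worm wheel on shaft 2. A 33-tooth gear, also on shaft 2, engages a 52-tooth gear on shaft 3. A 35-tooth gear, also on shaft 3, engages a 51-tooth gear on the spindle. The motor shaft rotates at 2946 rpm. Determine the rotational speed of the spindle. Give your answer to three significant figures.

worm 22/1 = 22 → 2946/22 = 133.91 rpm
gear mesh 52/33 = 1.5758 → 133.91/1.5758 = 84.981 rpm
gear mesh 51/35 = 1.4571 → 84.981/1.4571 = 58.32 rpm

58.3 rpm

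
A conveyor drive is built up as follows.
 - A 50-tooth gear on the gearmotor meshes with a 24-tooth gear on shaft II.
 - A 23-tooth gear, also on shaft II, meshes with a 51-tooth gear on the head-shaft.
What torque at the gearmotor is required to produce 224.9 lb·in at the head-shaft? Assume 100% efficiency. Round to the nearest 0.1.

211.3 lb·in

Overall ratio R = 0.48 × 2.2174 = 1.0643.
Input torque = output torque / R = 224.9 / 1.0643 = 211.3 lb·in.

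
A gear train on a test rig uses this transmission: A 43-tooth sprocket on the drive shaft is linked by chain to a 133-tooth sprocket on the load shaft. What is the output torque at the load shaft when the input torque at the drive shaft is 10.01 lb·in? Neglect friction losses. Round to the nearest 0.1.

31.0 lb·in

Chain: ratio = 133/43 = 3.093; torque at the load shaft = 10.01 × 3.093 = 30.961 lb·in.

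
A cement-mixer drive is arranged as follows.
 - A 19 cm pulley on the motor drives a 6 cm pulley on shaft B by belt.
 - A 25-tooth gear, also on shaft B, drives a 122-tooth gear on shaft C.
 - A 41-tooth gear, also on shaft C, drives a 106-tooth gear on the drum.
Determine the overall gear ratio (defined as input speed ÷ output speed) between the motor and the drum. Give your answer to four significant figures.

3.984

Each stage contributes driven/driver: belt 6/19 = 0.31579, gear mesh 122/25 = 4.88, gear mesh 106/41 = 2.5854.
Overall: 0.31579 × 4.88 × 2.5854 = 3.9842.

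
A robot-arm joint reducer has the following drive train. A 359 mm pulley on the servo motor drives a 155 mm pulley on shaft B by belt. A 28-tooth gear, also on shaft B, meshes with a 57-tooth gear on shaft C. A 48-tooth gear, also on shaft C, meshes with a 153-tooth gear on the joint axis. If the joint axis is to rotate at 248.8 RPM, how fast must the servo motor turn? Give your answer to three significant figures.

Overall ratio R = 0.43175 × 2.0357 × 3.1875 = 2.8016.
Required input speed = output speed × R = 248.8 × 2.8016 = 697.04 RPM.

697 RPM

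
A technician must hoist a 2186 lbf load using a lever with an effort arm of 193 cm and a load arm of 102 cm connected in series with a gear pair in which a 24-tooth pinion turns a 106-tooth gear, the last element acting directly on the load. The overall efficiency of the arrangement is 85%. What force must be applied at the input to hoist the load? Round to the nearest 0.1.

307.7 lbf

Lever MA = effort arm / load arm = 193/102 = 1.8922.
Gear pair MA = 106/24 = 4.4167.
Combined ideal MA = 1.8922 × 4.4167 = 8.357.
Actual MA = 8.357 × 0.85 = 7.1035.
Effort = load / actual MA = 2186 / 7.1035 = 307.74 lbf.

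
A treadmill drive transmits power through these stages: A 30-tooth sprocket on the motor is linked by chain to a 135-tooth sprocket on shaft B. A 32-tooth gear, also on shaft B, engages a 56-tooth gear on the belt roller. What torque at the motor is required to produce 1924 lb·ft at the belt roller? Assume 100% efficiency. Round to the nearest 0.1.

Overall ratio R = 4.5 × 1.75 = 7.875.
Input torque = output torque / R = 1924 / 7.875 = 244.32 lb·ft.

244.3 lb·ft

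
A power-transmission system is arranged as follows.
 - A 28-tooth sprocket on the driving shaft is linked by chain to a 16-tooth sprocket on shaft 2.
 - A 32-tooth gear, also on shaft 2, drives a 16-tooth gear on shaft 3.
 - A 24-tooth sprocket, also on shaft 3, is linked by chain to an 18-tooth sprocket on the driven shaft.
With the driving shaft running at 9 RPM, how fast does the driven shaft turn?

chain 16/28 = 0.57143 → 9/0.57143 = 15.75 RPM
gear mesh 16/32 = 0.5 → 15.75/0.5 = 31.5 RPM
chain 18/24 = 0.75 → 31.5/0.75 = 42 RPM

42 RPM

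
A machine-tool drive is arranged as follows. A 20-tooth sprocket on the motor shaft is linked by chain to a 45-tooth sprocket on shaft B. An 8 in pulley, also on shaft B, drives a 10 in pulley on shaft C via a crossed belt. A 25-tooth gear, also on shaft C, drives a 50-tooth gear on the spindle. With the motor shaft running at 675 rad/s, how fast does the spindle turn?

120 rad/s

chain 45/20 = 2.25 → 675/2.25 = 300 rad/s
belt 10/8 = 1.25 → 300/1.25 = 240 rad/s
gear mesh 50/25 = 2 → 240/2 = 120 rad/s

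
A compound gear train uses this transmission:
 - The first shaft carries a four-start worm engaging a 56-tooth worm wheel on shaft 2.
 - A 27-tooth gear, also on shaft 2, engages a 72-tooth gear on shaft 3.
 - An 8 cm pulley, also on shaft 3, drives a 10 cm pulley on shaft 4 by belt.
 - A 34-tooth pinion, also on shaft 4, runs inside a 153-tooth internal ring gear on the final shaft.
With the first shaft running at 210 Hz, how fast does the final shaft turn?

1 Hz

the first shaft → shaft 2 (worm, 56/4): 210 ÷ 14 = 15 Hz
shaft 2 → shaft 3 (gear mesh, 72/27): 15 ÷ 2.6667 = 5.625 Hz
shaft 3 → shaft 4 (belt, 10/8): 5.625 ÷ 1.25 = 4.5 Hz
shaft 4 → the final shaft (internal gear, 153/34): 4.5 ÷ 4.5 = 1 Hz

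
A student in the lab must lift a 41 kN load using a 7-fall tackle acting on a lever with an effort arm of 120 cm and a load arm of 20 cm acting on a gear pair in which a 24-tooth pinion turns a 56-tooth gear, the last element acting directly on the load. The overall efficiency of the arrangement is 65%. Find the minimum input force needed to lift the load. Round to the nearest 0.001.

Block-and-tackle MA = number of supporting rope parts = 7.
Lever MA = effort arm / load arm = 120/20 = 6.
Gear pair MA = 56/24 = 2.3333.
Combined ideal MA = 7 × 6 × 2.3333 = 98.
Actual MA = 98 × 0.65 = 63.7.
Effort = load / actual MA = 41 / 63.7 = 0.64364 kN.

0.644 kN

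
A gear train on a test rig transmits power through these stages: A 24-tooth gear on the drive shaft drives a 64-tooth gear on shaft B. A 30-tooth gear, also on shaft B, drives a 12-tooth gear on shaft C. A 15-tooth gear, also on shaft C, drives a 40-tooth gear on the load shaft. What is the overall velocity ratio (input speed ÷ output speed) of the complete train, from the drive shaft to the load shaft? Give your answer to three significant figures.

2.84

Each stage contributes driven/driver: gear mesh 64/24 = 2.6667, gear mesh 12/30 = 0.4, gear mesh 40/15 = 2.6667.
Overall: 2.6667 × 0.4 × 2.6667 = 2.8444.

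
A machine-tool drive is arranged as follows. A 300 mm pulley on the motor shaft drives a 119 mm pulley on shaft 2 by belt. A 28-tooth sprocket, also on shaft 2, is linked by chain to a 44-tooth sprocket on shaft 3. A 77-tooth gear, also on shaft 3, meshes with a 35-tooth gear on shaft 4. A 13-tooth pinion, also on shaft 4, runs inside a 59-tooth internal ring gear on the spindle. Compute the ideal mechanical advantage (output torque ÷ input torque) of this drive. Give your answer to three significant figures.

Each stage contributes driven/driver: belt 119/300 = 0.39667, chain 44/28 = 1.5714, gear mesh 35/77 = 0.45455, internal gear 59/13 = 4.5385.
Overall: 0.39667 × 1.5714 × 0.45455 × 4.5385 = 1.2859.

1.29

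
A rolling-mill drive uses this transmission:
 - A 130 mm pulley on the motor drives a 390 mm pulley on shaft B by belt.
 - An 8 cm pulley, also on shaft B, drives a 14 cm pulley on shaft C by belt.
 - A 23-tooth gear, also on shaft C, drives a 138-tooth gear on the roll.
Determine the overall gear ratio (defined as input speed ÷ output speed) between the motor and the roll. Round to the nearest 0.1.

Each stage contributes driven/driver: belt 390/130 = 3, belt 14/8 = 1.75, gear mesh 138/23 = 6.
Overall: 3 × 1.75 × 6 = 31.5.

31.5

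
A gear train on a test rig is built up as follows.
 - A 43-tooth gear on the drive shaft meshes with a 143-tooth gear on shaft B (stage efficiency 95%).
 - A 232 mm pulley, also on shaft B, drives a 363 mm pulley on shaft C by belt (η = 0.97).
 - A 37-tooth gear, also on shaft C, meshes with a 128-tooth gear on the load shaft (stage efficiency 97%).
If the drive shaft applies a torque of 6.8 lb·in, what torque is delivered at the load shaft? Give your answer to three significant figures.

gear mesh 143/43 = 3.3256 → τ = 6.8·3.3256·0.95 = 21.483 lb·in
belt 363/232 = 1.5647 → τ = 21.483·1.5647·0.97 = 32.605 lb·in
gear mesh 128/37 = 3.4595 → τ = 32.605·3.4595·0.97 = 109.41 lb·in

109 lb·in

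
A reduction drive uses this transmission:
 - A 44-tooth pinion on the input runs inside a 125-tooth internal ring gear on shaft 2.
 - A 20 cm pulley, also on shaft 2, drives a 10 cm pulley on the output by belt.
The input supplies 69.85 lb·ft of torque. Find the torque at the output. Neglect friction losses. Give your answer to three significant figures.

99.2 lb·ft

Internal gear: ratio = 125/44 = 2.8409; torque at shaft 2 = 69.85 × 2.8409 = 198.44 lb·ft.
Belt: ratio = 10/20 = 0.5; torque at the output = 198.44 × 0.5 = 99.219 lb·ft.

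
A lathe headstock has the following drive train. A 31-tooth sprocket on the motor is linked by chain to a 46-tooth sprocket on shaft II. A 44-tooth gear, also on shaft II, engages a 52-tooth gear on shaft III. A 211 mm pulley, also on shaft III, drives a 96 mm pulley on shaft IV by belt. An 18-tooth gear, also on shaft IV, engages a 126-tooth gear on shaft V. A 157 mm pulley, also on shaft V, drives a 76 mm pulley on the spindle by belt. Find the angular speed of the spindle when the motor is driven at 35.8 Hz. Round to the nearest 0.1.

13.2 Hz

chain 46/31 = 1.4839 → 35.8/1.4839 = 24.126 Hz
gear mesh 52/44 = 1.1818 → 24.126/1.1818 = 20.414 Hz
belt 96/211 = 0.45498 → 20.414/0.45498 = 44.869 Hz
gear mesh 126/18 = 7 → 44.869/7 = 6.4099 Hz
belt 76/157 = 0.48408 → 6.4099/0.48408 = 13.241 Hz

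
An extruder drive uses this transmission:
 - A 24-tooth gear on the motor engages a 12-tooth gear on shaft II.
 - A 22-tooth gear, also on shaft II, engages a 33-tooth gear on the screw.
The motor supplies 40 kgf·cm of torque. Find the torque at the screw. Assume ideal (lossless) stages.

gear mesh 12/24 = 0.5 → τ = 40·0.5 = 20 kgf·cm
gear mesh 33/22 = 1.5 → τ = 20·1.5 = 30 kgf·cm

30 kgf·cm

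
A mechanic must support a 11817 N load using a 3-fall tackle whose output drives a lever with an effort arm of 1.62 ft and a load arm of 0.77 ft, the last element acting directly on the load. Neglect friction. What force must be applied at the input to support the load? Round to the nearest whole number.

1872 N

Block-and-tackle MA = number of supporting rope parts = 3.
Lever MA = effort arm / load arm = 1.62/0.77 = 2.1039.
Combined ideal MA = 3 × 2.1039 = 6.3117.
Effort = load / MA = 11817 / 6.3117 = 1872.2 N.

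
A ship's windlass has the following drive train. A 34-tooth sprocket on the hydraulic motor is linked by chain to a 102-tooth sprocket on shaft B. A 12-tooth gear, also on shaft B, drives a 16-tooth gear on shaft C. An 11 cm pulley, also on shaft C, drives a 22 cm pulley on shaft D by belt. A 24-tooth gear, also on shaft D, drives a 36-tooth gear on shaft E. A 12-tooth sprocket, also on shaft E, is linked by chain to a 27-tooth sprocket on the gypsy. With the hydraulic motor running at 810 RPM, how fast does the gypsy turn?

chain 102/34 = 3 → 810/3 = 270 RPM
gear mesh 16/12 = 1.3333 → 270/1.3333 = 202.5 RPM
belt 22/11 = 2 → 202.5/2 = 101.25 RPM
gear mesh 36/24 = 1.5 → 101.25/1.5 = 67.5 RPM
chain 27/12 = 2.25 → 67.5/2.25 = 30 RPM

30 RPM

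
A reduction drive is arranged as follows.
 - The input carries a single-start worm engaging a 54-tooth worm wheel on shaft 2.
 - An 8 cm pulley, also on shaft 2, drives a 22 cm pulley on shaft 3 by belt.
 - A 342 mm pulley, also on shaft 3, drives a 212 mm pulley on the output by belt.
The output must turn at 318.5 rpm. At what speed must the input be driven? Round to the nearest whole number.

Overall ratio R = 54 × 2.75 × 0.61988 = 92.053.
Required input speed = output speed × R = 318.5 × 92.053 = 29319 rpm.

29319 rpm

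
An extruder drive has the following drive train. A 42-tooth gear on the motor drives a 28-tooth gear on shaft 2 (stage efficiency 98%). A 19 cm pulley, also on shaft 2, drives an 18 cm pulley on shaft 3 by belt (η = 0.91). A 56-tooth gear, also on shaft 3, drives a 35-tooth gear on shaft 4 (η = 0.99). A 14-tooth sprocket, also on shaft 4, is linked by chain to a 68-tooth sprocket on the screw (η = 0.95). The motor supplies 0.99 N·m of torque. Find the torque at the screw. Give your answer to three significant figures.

After the gear mesh (28/42): 0.99 × 0.66667 × 0.98 = 0.6468 N·m
After the belt (18/19): 0.6468 × 0.94737 × 0.91 = 0.55761 N·m
After the gear mesh (35/56): 0.55761 × 0.625 × 0.99 = 0.34502 N·m
After the chain (68/14): 0.34502 × 4.8571 × 0.95 = 1.592 N·m

1.59 N·m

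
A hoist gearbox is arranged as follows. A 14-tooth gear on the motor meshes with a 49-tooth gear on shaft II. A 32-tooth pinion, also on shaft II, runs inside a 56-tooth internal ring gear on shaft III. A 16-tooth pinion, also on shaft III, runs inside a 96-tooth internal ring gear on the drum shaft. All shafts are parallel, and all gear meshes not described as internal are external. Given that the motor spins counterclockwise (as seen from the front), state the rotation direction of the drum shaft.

clockwise

the motor → shaft II: external mesh, 1 reversal → CW.
shaft II → shaft III: internal mesh, same direction → CW.
shaft III → the drum shaft: internal mesh, same direction → CW.
1 reversal in total — an odd number — so the drum shaft turns opposite to the motor.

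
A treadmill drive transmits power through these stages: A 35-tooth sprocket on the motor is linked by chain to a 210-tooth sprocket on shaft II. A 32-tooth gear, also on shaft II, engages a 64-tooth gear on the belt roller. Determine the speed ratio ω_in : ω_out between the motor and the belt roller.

12

Each stage contributes driven/driver: chain 210/35 = 6, gear mesh 64/32 = 2.
Overall: 6 × 2 = 12.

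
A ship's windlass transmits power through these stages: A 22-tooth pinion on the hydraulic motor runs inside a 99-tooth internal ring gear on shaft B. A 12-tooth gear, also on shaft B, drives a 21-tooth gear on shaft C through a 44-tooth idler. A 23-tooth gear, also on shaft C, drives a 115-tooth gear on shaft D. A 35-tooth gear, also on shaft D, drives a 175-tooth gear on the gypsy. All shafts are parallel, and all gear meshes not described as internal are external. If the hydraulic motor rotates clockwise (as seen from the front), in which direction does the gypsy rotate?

the hydraulic motor → shaft B: internal mesh, same direction → CW.
shaft B → shaft C: driver → idler → driven is 2 external meshes, 2 reversals → CW.
shaft C → shaft D: external mesh, 1 reversal → CCW.
shaft D → the gypsy: external mesh, 1 reversal → CW.
4 reversals in total — an even number — so the gypsy turns the same way as the hydraulic motor.

clockwise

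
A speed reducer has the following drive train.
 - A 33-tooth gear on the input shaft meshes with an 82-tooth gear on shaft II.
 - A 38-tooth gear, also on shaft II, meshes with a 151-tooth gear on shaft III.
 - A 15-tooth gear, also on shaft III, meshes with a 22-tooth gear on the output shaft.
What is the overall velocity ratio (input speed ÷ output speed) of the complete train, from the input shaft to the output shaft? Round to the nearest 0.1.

14.5

Each stage contributes driven/driver: gear mesh 82/33 = 2.4848, gear mesh 151/38 = 3.9737, gear mesh 22/15 = 1.4667.
Overall: 2.4848 × 3.9737 × 1.4667 = 14.482.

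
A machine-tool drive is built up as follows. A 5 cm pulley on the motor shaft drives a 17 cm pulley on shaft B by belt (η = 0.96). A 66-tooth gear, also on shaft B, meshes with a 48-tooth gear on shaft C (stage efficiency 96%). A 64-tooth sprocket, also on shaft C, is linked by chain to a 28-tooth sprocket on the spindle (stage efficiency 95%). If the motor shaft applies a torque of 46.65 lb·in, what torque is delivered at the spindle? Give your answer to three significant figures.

44.2 lb·in

Belt: ratio = 17/5 = 3.4; torque at shaft B = 46.65 × 3.4 × 0.96 = 152.27 lb·in.
Gear mesh: ratio = 48/66 = 0.72727; torque at shaft C = 152.27 × 0.72727 × 0.96 = 106.31 lb·in.
Chain: ratio = 28/64 = 0.4375; torque at the spindle = 106.31 × 0.4375 × 0.95 = 44.185 lb·in.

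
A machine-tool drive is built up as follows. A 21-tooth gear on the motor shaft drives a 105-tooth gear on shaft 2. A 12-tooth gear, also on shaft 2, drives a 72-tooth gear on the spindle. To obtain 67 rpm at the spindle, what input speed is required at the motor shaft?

Overall ratio R = 5 × 6 = 30.
Required input speed = output speed × R = 67 × 30 = 2010 rpm.

2010 rpm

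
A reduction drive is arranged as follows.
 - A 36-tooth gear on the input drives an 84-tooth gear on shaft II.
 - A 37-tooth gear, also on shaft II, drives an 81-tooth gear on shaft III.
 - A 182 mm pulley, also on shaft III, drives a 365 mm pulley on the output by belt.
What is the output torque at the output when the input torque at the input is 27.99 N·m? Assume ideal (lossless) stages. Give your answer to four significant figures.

286.7 N·m

After the gear mesh (84/36): 27.99 × 2.3333 = 65.31 N·m
After the gear mesh (81/37): 65.31 × 2.1892 = 142.98 N·m
After the belt (365/182): 142.98 × 2.0055 = 286.74 N·m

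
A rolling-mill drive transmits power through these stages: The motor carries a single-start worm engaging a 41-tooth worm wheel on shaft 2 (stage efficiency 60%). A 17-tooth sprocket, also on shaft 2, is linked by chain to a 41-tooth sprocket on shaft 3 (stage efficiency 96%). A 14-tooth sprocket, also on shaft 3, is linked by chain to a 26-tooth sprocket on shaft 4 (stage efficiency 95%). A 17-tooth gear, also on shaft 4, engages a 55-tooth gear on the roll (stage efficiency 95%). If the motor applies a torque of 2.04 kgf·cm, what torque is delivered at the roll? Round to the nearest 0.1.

Worm: ratio = 41/1 = 41; torque at shaft 2 = 2.04 × 41 × 0.60 = 50.184 kgf·cm.
Chain: ratio = 41/17 = 2.4118; torque at shaft 3 = 50.184 × 2.4118 × 0.96 = 116.19 kgf·cm.
Chain: ratio = 26/14 = 1.8571; torque at shaft 4 = 116.19 × 1.8571 × 0.95 = 204.99 kgf·cm.
Gear mesh: ratio = 55/17 = 3.2353; torque at the roll = 204.99 × 3.2353 × 0.95 = 630.05 kgf·cm.

630.1 kgf·cm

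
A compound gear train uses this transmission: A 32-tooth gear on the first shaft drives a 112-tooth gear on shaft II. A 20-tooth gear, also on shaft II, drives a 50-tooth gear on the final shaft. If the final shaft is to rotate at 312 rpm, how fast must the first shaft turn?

2730 rpm

Overall ratio R = 3.5 × 2.5 = 8.75.
Required input speed = output speed × R = 312 × 8.75 = 2730 rpm.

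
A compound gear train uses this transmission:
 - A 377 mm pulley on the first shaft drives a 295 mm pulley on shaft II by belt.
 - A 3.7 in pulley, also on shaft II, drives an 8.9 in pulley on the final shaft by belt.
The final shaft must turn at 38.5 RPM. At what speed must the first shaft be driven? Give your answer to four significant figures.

Overall ratio R = 0.78249 × 2.4054 = 1.8822.
Required input speed = output speed × R = 38.5 × 1.8822 = 72.465 RPM.

72.47 RPM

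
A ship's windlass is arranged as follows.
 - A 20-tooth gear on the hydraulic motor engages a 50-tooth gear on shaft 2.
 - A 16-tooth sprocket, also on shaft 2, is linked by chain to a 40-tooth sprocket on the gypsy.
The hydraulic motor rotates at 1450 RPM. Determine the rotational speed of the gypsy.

232 RPM

the hydraulic motor → shaft 2 (gear mesh, 50/20): 1450 ÷ 2.5 = 580 RPM
shaft 2 → the gypsy (chain, 40/16): 580 ÷ 2.5 = 232 RPM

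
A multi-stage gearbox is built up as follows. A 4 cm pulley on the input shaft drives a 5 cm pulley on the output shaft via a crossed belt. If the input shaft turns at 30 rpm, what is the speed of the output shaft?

24 rpm

the input shaft → the output shaft (belt, 5/4): 30 ÷ 1.25 = 24 rpm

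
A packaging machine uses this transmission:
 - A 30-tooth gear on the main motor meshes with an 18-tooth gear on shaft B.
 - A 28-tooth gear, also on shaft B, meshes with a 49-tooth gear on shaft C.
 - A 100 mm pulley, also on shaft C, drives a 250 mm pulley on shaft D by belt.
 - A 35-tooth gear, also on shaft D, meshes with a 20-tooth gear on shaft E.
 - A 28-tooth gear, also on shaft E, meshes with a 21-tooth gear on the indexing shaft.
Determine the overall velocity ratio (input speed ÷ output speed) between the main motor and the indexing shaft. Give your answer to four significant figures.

Each stage contributes driven/driver: gear mesh 18/30 = 0.6, gear mesh 49/28 = 1.75, belt 250/100 = 2.5, gear mesh 20/35 = 0.57143, gear mesh 21/28 = 0.75.
Overall: 0.6 × 1.75 × 2.5 × 0.57143 × 0.75 = 1.125.

1.125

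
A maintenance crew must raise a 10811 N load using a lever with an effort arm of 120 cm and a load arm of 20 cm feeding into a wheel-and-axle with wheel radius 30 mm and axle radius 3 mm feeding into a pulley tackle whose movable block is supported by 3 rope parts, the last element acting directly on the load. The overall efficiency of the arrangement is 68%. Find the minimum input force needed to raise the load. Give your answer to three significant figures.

88.3 N

Lever MA = effort arm / load arm = 120/20 = 6.
Wheel-and-axle MA = R/r = 30/3 = 10.
Block-and-tackle MA = number of supporting rope parts = 3.
Combined ideal MA = 6 × 10 × 3 = 180.
Actual MA = 180 × 0.68 = 122.4.
Effort = load / actual MA = 10811 / 122.4 = 88.325 N.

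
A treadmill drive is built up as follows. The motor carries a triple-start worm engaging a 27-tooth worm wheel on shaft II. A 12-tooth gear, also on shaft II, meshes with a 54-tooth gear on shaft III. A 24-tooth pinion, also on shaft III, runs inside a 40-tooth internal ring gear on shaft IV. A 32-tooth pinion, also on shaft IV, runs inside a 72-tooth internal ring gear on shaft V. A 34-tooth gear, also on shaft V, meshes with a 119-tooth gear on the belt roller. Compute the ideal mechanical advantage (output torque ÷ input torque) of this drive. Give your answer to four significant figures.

531.6

Each stage contributes driven/driver: worm 27/3 = 9, gear mesh 54/12 = 4.5, internal gear 40/24 = 1.6667, internal gear 72/32 = 2.25, gear mesh 119/34 = 3.5.
Overall: 9 × 4.5 × 1.6667 × 2.25 × 3.5 = 531.56.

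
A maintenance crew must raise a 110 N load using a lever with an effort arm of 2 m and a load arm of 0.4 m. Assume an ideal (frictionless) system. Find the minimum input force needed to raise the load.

Lever MA = effort arm / load arm = 2/0.4 = 5.
Effort = load / MA = 110 / 5 = 22 N.

22 N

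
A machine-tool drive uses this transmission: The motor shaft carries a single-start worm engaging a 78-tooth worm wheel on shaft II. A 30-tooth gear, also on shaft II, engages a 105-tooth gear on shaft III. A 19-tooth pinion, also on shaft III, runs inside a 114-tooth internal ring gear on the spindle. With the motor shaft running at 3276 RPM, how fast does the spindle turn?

2 RPM

worm 78/1 = 78 → 3276/78 = 42 RPM
gear mesh 105/30 = 3.5 → 42/3.5 = 12 RPM
internal gear 114/19 = 6 → 12/6 = 2 RPM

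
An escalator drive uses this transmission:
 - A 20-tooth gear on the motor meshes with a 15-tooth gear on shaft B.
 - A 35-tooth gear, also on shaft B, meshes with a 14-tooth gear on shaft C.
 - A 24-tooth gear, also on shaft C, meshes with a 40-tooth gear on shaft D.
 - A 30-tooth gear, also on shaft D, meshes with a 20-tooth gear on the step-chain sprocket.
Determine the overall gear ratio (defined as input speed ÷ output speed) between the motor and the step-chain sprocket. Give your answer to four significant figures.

Each stage contributes driven/driver: gear mesh 15/20 = 0.75, gear mesh 14/35 = 0.4, gear mesh 40/24 = 1.6667, gear mesh 20/30 = 0.66667.
Overall: 0.75 × 0.4 × 1.6667 × 0.66667 = 0.33333.

0.3333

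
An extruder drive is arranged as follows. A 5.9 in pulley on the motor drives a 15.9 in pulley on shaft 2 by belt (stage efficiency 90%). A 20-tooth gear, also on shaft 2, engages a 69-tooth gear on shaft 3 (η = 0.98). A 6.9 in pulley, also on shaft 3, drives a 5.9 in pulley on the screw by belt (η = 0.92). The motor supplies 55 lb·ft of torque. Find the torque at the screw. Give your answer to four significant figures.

Belt: ratio = 15.9/5.9 = 2.6949; torque at shaft 2 = 55 × 2.6949 × 0.90 = 133.4 lb·ft.
Gear mesh: ratio = 69/20 = 3.45; torque at shaft 3 = 133.4 × 3.45 × 0.98 = 451.02 lb·ft.
Belt: ratio = 5.9/6.9 = 0.85507; torque at the screw = 451.02 × 0.85507 × 0.92 = 354.8 lb·ft.

354.8 lb·ft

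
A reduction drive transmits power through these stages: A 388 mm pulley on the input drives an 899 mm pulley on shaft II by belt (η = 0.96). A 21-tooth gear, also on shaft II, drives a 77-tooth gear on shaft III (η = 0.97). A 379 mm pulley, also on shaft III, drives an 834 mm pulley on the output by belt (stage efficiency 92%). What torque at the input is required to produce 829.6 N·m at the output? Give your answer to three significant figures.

Overall ratio R = 2.317 × 3.6667 × 2.2005 = 18.695; overall efficiency η = 0.96 × 0.97 × 0.92 = 0.8567.
Input torque = output torque / (R × η) = 829.6 / (18.695 × 0.8567) = 51.798 N·m.

51.8 N·m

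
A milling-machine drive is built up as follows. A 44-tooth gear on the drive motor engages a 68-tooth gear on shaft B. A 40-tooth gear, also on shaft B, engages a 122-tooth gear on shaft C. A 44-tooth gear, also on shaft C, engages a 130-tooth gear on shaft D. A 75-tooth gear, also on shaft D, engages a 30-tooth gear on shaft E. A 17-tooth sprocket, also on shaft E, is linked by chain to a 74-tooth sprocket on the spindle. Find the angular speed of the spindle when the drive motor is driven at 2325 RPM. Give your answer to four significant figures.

the drive motor → shaft B (gear mesh, 68/44): 2325 ÷ 1.5455 = 1504.4 RPM
shaft B → shaft C (gear mesh, 122/40): 1504.4 ÷ 3.05 = 493.25 RPM
shaft C → shaft D (gear mesh, 130/44): 493.25 ÷ 2.9545 = 166.95 RPM
shaft D → shaft E (gear mesh, 30/75): 166.95 ÷ 0.4 = 417.37 RPM
shaft E → the spindle (chain, 74/17): 417.37 ÷ 4.3529 = 95.881 RPM

95.88 RPM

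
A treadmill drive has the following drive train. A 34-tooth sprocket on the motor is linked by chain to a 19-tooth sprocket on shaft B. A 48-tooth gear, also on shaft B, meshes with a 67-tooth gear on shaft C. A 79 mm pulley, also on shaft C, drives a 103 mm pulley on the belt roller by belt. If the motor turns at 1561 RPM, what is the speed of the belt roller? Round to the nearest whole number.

1535 RPM

Chain: ratio = 19/34 = 0.55882, so shaft B turns at 1561 / 0.55882 = 2793.4 RPM.
Gear mesh: ratio = 67/48 = 1.3958, so shaft C turns at 2793.4 / 1.3958 = 2001.2 RPM.
Belt: ratio = 103/79 = 1.3038, so the belt roller turns at 2001.2 / 1.3038 = 1534.9 RPM.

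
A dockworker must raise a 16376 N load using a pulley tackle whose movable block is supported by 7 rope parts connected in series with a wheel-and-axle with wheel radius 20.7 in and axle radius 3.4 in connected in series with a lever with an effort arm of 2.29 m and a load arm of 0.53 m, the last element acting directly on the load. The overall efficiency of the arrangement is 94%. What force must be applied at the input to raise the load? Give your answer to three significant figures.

94.6 N

Block-and-tackle MA = number of supporting rope parts = 7.
Wheel-and-axle MA = R/r = 20.7/3.4 = 6.0882.
Lever MA = effort arm / load arm = 2.29/0.53 = 4.3208.
Combined ideal MA = 7 × 6.0882 × 4.3208 = 184.14.
Actual MA = 184.14 × 0.94 = 173.09.
Effort = load / actual MA = 16376 / 173.09 = 94.609 N.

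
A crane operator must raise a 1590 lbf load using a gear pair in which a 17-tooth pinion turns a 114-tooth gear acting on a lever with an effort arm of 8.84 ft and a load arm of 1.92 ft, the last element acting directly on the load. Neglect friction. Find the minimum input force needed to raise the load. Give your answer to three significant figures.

51.5 lbf

Gear pair MA = 114/17 = 6.7059.
Lever MA = effort arm / load arm = 8.84/1.92 = 4.6042.
Combined ideal MA = 6.7059 × 4.6042 = 30.875.
Effort = load / MA = 1590 / 30.875 = 51.498 lbf.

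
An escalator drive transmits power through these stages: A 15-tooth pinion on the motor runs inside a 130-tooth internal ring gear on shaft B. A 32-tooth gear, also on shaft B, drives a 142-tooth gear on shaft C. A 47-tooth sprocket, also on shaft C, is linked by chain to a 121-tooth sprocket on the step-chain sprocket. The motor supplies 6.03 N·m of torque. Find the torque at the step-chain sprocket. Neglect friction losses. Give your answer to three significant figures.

internal gear 130/15 = 8.6667 → τ = 6.03·8.6667 = 52.26 N·m
gear mesh 142/32 = 4.4375 → τ = 52.26·4.4375 = 231.9 N·m
chain 121/47 = 2.5745 → τ = 231.9·2.5745 = 597.03 N·m

597 N·m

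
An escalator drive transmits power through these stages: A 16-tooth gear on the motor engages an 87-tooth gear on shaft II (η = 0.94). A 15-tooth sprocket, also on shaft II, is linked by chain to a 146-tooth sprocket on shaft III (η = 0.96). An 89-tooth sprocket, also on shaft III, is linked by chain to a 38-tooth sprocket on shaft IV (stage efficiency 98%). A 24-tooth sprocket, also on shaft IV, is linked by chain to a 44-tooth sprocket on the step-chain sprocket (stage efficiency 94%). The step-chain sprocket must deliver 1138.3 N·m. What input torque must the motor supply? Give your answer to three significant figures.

Overall ratio R = 5.4375 × 9.7333 × 0.42697 × 1.8333 = 41.428; overall efficiency η = 0.94 × 0.96 × 0.98 × 0.94 = 0.8313.
Input torque = output torque / (R × η) = 1138.3 / (41.428 × 0.8313) = 33.053 N·m.

33.1 N·m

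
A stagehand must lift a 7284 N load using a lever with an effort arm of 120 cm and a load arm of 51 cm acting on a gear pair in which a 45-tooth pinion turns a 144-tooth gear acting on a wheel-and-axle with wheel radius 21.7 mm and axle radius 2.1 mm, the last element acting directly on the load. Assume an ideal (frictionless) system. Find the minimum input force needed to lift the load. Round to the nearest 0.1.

93.6 N

Lever MA = effort arm / load arm = 120/51 = 2.3529.
Gear pair MA = 144/45 = 3.2.
Wheel-and-axle MA = R/r = 21.7/2.1 = 10.333.
Combined ideal MA = 2.3529 × 3.2 × 10.333 = 77.804.
Effort = load / MA = 7284 / 77.804 = 93.62 N.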